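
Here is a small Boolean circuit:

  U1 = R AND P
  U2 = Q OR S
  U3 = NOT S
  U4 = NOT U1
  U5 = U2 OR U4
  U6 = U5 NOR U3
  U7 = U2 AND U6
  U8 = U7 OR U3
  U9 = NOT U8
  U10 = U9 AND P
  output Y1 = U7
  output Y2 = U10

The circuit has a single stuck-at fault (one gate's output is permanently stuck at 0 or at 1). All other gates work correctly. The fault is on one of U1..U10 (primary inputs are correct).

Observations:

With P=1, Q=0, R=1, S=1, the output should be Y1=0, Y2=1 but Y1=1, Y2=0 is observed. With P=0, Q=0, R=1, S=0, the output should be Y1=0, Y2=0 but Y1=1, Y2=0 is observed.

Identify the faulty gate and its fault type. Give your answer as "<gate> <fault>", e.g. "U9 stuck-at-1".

Fault-free values for test 1 (P=1, Q=0, R=1, S=1): U1=1, U2=1, U3=0, U4=0, U5=1, U6=0, U7=0, U8=0, U9=1, U10=1, giving Y1=0, Y2=1. Observed Y1=1, Y2=0.
Test 1: faults giving observed Y1=1, Y2=0 are {U5 stuck-at-0, U6 stuck-at-1, U7 stuck-at-1}.
Test 2 (P=0, Q=0, R=1, S=0): fault-free U1=0, U2=0, U3=1, U4=1, U5=1, U6=0, U7=0, U8=1, U9=0, U10=0 → Y1=0, Y2=0; observed Y1=1, Y2=0. Eliminates U5 stuck-at-0, U6 stuck-at-1.
Only U7 stuck-at-1 is consistent with every test.

U7 stuck-at-1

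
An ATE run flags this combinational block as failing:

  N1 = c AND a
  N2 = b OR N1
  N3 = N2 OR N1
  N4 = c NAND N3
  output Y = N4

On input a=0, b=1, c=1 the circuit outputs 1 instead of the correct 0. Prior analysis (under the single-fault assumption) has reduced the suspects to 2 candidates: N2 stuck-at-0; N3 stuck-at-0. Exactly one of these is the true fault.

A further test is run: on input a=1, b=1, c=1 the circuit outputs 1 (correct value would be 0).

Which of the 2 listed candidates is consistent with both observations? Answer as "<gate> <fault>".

Evaluate each candidate on input a=1, b=1, c=1:
  N2 stuck-at-0: N1=1, N2=0 [stuck-at-0], N3=1, N4=0 → 0 — eliminated
  N3 stuck-at-0: N1=1, N2=1, N3=0 [stuck-at-0], N4=1 → 1 — matches
Only N3 stuck-at-0 reproduces the observed 1.

N3 stuck-at-0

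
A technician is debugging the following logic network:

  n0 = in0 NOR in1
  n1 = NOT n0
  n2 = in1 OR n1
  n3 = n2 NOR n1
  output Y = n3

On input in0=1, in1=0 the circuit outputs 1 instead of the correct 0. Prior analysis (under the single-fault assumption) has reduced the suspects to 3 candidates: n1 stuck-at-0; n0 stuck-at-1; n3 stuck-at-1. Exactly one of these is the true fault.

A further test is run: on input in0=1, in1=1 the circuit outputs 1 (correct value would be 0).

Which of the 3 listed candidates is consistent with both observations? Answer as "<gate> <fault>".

n3 stuck-at-1

Evaluate each candidate on input in0=1, in1=1:
  n1 stuck-at-0: n0=0, n1=0 [stuck-at-0], n2=1, n3=0 → 0 — eliminated
  n0 stuck-at-1: n0=1 [stuck-at-1], n1=0, n2=1, n3=0 → 0 — eliminated
  n3 stuck-at-1: n0=0, n1=1, n2=1, n3=1 [stuck-at-1] → 1 — matches
Only n3 stuck-at-1 reproduces the observed 1.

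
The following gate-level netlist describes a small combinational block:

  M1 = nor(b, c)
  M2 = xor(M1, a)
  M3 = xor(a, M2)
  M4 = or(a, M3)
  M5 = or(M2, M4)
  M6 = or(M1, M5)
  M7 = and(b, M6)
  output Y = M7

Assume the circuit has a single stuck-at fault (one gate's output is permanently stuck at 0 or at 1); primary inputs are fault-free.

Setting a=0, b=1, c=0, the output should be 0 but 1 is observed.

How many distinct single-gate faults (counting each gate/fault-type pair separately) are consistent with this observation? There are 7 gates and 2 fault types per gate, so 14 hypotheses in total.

7

Fault-free: M1=0, M2=0, M3=0, M4=0, M5=0, M6=0, M7=0 → 0. Observed 1.
  M1 stuck-at-0: output 0 ✗
  M1 stuck-at-1: output 1 ✓
  M2 stuck-at-0: output 0 ✗
  M2 stuck-at-1: output 1 ✓
  M3 stuck-at-0: output 0 ✗
  M3 stuck-at-1: output 1 ✓
  M4 stuck-at-0: output 0 ✗
  M4 stuck-at-1: output 1 ✓
  M5 stuck-at-0: output 0 ✗
  M5 stuck-at-1: output 1 ✓
  M6 stuck-at-0: output 0 ✗
  M6 stuck-at-1: output 1 ✓
  M7 stuck-at-0: output 0 ✗
  M7 stuck-at-1: output 1 ✓
Consistent faults: {M1 stuck-at-1, M2 stuck-at-1, M3 stuck-at-1, M4 stuck-at-1, M5 stuck-at-1, M6 stuck-at-1, M7 stuck-at-1} — 7 in all.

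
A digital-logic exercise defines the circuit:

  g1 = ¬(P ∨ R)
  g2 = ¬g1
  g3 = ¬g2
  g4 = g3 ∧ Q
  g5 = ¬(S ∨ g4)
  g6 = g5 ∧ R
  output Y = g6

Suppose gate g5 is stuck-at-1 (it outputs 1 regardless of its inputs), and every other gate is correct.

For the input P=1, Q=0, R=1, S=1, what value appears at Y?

Propagate with g5 forced: g1=0, g2=1, g3=0, g4=0, g5=1 [stuck-at-1], g6=1.
So Y = 1. (Without the fault it would be 0.)

1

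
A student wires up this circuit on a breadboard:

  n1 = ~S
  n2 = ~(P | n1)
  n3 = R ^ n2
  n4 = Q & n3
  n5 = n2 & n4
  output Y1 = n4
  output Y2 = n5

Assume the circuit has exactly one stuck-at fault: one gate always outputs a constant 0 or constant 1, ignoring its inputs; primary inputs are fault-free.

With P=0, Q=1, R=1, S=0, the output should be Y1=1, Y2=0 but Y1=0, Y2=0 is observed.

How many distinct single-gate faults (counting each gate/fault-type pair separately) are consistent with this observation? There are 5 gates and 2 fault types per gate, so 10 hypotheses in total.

Fault-free: n1=1, n2=0, n3=1, n4=1, n5=0 → Y1=1, Y2=0. Observed Y1=0, Y2=0.
  n1 stuck-at-0: output Y1=0, Y2=0 ✓
  n1 stuck-at-1: output Y1=1, Y2=0 ✗
  n2 stuck-at-0: output Y1=1, Y2=0 ✗
  n2 stuck-at-1: output Y1=0, Y2=0 ✓
  n3 stuck-at-0: output Y1=0, Y2=0 ✓
  n3 stuck-at-1: output Y1=1, Y2=0 ✗
  n4 stuck-at-0: output Y1=0, Y2=0 ✓
  n4 stuck-at-1: output Y1=1, Y2=0 ✗
  n5 stuck-at-0: output Y1=1, Y2=0 ✗
  n5 stuck-at-1: output Y1=1, Y2=1 ✗
Consistent faults: {n1 stuck-at-0, n2 stuck-at-1, n3 stuck-at-0, n4 stuck-at-0} — 4 in all.

4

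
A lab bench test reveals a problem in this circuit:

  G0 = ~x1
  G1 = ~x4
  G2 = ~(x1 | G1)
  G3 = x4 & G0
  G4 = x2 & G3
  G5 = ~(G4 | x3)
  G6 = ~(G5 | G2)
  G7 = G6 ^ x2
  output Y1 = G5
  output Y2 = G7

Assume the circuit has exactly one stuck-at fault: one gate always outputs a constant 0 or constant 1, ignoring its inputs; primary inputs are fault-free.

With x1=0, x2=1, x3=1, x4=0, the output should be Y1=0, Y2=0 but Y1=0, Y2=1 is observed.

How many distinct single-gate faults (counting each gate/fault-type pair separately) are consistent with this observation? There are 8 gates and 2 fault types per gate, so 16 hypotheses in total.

4

Fault-free: G0=1, G1=1, G2=0, G3=0, G4=0, G5=0, G6=1, G7=0 → Y1=0, Y2=0. Observed Y1=0, Y2=1.
  G0: none of the 2 fault types match ✗
  G1: stuck-at-0 ✓; others ✗
  G2: stuck-at-1 ✓; others ✗
  G3: none of the 2 fault types match ✗
  G4: none of the 2 fault types match ✗
  G5: none of the 2 fault types match ✗
  G6: stuck-at-0 ✓; others ✗
  G7: stuck-at-1 ✓; others ✗
Consistent faults: {G1 stuck-at-0, G2 stuck-at-1, G6 stuck-at-0, G7 stuck-at-1} — 4 in all.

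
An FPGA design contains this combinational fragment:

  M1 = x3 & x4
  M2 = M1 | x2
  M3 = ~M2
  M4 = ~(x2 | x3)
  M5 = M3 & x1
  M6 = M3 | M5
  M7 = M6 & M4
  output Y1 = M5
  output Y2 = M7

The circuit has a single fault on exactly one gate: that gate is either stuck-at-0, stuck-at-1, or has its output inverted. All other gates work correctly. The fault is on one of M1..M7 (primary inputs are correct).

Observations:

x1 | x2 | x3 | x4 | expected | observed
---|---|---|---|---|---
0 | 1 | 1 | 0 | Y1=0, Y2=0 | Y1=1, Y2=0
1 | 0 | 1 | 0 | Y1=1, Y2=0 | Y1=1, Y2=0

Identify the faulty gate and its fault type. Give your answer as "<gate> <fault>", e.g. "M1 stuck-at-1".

M5 stuck-at-1

Fault-free values for test 1 (x1=0, x2=1, x3=1, x4=0): M1=0, M2=1, M3=0, M4=0, M5=0, M6=0, M7=0, giving Y1=0, Y2=0. Observed Y1=1, Y2=0.
Test 1: faults giving observed Y1=1, Y2=0 are {M5 stuck-at-1, M5 inverted output}.
Test 2 (x1=1, x2=0, x3=1, x4=0): fault-free M1=0, M2=0, M3=1, M4=0, M5=1, M6=1, M7=0 → Y1=1, Y2=0; observed Y1=1, Y2=0. Eliminates M5 inverted output.
Only M5 stuck-at-1 is consistent with every test.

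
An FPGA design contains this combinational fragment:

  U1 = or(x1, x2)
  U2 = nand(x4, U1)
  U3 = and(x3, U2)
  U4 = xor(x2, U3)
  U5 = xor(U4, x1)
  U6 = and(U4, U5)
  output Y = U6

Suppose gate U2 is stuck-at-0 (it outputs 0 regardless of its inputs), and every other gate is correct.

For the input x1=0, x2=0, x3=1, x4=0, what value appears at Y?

Propagate with U2 forced: U1=0, U2=0 [stuck-at-0], U3=0, U4=0, U5=0, U6=0.
So Y = 0. (Without the fault it would be 1.)

0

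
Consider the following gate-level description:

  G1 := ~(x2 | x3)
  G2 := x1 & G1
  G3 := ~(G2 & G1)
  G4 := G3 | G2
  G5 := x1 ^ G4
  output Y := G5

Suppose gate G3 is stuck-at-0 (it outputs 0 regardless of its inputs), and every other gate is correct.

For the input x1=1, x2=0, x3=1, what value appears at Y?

1

Propagate with G3 forced: G1=0, G2=0, G3=0 [stuck-at-0], G4=0, G5=1.
So Y = 1. (Without the fault it would be 0.)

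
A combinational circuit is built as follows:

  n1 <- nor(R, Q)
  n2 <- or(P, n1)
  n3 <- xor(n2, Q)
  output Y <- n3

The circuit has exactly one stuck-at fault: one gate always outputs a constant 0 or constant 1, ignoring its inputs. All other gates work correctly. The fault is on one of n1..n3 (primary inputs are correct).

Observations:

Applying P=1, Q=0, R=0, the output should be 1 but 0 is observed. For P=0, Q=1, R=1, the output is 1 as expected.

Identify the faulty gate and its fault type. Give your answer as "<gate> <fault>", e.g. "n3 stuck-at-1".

Fault-free values for test 1 (P=1, Q=0, R=0): n1=1, n2=1, n3=1, giving Y=1. Observed 0.
Test 1: faults giving observed 0 are {n2 stuck-at-0, n3 stuck-at-0}.
Test 2 (P=0, Q=1, R=1): fault-free n1=0, n2=0, n3=1 → 1; observed 1. Eliminates n3 stuck-at-0.
Only n2 stuck-at-0 is consistent with every test.

n2 stuck-at-0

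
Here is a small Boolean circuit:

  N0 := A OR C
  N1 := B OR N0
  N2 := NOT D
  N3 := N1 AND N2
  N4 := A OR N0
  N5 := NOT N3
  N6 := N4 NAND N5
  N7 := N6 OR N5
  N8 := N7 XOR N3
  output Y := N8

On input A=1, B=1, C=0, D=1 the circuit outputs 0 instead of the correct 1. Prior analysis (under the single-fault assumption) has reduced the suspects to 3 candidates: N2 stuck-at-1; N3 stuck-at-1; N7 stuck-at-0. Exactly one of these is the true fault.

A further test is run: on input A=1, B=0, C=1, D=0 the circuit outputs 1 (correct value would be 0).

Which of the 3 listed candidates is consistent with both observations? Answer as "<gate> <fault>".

N7 stuck-at-0

Evaluate each candidate on input A=1, B=0, C=1, D=0:
  N2 stuck-at-1: N0=1, N1=1, N2=1 [stuck-at-1], N3=1, N4=1, N5=0, N6=1, N7=1, N8=0 → 0 — eliminated
  N3 stuck-at-1: N0=1, N1=1, N2=1, N3=1 [stuck-at-1], N4=1, N5=0, N6=1, N7=1, N8=0 → 0 — eliminated
  N7 stuck-at-0: N0=1, N1=1, N2=1, N3=1, N4=1, N5=0, N6=1, N7=0 [stuck-at-0], N8=1 → 1 — matches
Only N7 stuck-at-0 reproduces the observed 1.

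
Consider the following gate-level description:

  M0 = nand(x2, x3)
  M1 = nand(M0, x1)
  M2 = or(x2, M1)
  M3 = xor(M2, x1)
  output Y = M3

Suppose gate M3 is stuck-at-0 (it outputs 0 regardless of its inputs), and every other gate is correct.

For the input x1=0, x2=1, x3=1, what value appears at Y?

Propagate with M3 forced: M0=0, M1=1, M2=1, M3=0 [stuck-at-0].
So Y = 0. (Without the fault it would be 1.)

0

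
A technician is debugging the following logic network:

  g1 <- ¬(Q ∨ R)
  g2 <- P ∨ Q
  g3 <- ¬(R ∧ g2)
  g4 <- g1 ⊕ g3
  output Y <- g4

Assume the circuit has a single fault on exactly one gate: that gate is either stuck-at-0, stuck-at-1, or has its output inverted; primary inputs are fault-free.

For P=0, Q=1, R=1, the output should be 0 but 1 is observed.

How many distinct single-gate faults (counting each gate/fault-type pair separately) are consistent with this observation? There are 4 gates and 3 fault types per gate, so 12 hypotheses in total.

8

Fault-free: g1=0, g2=1, g3=0, g4=0 → 0. Observed 1.
  g1 stuck-at-0: output 0 ✗
  g1 stuck-at-1: output 1 ✓
  g1 inverted output: output 1 ✓
  g2 stuck-at-0: output 1 ✓
  g2 stuck-at-1: output 0 ✗
  g2 inverted output: output 1 ✓
  g3 stuck-at-0: output 0 ✗
  g3 stuck-at-1: output 1 ✓
  g3 inverted output: output 1 ✓
  g4 stuck-at-0: output 0 ✗
  g4 stuck-at-1: output 1 ✓
  g4 inverted output: output 1 ✓
Consistent faults: {g1 stuck-at-1, g1 inverted output, g2 stuck-at-0, g2 inverted output, g3 stuck-at-1, g3 inverted output, g4 stuck-at-1, g4 inverted output} — 8 in all.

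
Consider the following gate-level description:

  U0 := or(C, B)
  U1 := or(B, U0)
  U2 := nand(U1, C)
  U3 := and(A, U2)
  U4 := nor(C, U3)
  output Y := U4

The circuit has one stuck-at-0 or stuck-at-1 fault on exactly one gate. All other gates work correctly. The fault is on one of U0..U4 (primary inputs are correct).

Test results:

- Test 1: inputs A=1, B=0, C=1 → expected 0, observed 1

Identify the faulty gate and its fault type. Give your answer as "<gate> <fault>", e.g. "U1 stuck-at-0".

Fault-free values for test 1 (A=1, B=0, C=1): U0=1, U1=1, U2=0, U3=0, U4=0, giving Y=0. Observed 1.
Test 1: faults giving observed 1 are {U4 stuck-at-1}.
Only U4 stuck-at-1 is consistent with every test.

U4 stuck-at-1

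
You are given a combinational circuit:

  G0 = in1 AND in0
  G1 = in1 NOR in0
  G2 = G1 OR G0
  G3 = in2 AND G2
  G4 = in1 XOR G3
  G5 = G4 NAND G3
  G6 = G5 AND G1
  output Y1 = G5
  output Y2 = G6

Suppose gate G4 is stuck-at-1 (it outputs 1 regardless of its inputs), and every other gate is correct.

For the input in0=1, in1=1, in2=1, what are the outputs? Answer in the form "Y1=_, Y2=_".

Y1=0, Y2=0

Propagate with G4 forced: G0=1, G1=0, G2=1, G3=1, G4=1 [stuck-at-1], G5=0, G6=0.
So the outputs are Y1=0, Y2=0. (Without the fault they would be Y1=1, Y2=0.)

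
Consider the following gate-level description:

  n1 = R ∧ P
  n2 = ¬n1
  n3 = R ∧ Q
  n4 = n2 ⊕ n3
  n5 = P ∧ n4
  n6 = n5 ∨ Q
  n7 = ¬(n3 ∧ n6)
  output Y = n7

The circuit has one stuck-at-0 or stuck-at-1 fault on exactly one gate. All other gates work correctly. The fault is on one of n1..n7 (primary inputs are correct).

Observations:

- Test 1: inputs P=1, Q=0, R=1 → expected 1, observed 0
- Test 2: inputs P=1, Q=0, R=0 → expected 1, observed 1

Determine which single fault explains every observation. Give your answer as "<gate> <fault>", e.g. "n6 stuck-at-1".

Fault-free values for test 1 (P=1, Q=0, R=1): n1=1, n2=0, n3=0, n4=0, n5=0, n6=0, n7=1, giving Y=1. Observed 0.
Test 1: faults giving observed 0 are {n3 stuck-at-1, n7 stuck-at-0}.
Test 2 (P=1, Q=0, R=0): fault-free n1=0, n2=1, n3=0, n4=1, n5=1, n6=1, n7=1 → 1; observed 1. Eliminates n7 stuck-at-0.
Only n3 stuck-at-1 is consistent with every test.

n3 stuck-at-1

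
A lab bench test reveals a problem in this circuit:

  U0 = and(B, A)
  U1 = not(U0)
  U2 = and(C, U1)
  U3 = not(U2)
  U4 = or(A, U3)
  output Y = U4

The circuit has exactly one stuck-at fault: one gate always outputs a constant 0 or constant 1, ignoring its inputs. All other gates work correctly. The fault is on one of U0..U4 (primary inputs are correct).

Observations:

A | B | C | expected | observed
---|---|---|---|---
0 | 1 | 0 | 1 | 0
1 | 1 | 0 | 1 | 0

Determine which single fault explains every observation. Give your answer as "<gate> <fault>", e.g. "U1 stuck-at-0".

U4 stuck-at-0

Fault-free values for test 1 (A=0, B=1, C=0): U0=0, U1=1, U2=0, U3=1, U4=1, giving Y=1. Observed 0.
Test 1: faults giving observed 0 are {U2 stuck-at-1, U3 stuck-at-0, U4 stuck-at-0}.
Test 2 (A=1, B=1, C=0): fault-free U0=1, U1=0, U2=0, U3=1, U4=1 → 1; observed 0. Eliminates U2 stuck-at-1, U3 stuck-at-0.
Only U4 stuck-at-0 is consistent with every test.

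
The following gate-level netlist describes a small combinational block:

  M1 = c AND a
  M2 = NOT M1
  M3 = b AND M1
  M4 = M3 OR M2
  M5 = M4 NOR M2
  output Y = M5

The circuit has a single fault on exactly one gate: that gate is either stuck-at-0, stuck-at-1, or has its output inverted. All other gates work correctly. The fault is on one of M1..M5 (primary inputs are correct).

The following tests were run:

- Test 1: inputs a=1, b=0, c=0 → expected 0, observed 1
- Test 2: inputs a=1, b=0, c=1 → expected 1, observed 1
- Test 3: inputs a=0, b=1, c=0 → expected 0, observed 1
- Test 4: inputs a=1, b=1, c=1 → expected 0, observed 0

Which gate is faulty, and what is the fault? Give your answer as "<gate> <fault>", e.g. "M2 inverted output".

Fault-free values for test 1 (a=1, b=0, c=0): M1=0, M2=1, M3=0, M4=1, M5=0, giving Y=0. Observed 1.
Test 1: faults giving observed 1 are {M1 stuck-at-1, M1 inverted output, M2 stuck-at-0, M2 inverted output, M5 stuck-at-1, M5 inverted output}.
Test 2 (a=1, b=0, c=1): fault-free M1=1, M2=0, M3=0, M4=0, M5=1 → 1; observed 1. Eliminates M1 inverted output, M2 inverted output, M5 inverted output.
Test 3 (a=0, b=1, c=0): fault-free M1=0, M2=1, M3=0, M4=1, M5=0 → 0; observed 1. Eliminates M1 stuck-at-1.
Test 4 (a=1, b=1, c=1): fault-free M1=1, M2=0, M3=1, M4=1, M5=0 → 0; observed 0. Eliminates M5 stuck-at-1.
Only M2 stuck-at-0 is consistent with every test.

M2 stuck-at-0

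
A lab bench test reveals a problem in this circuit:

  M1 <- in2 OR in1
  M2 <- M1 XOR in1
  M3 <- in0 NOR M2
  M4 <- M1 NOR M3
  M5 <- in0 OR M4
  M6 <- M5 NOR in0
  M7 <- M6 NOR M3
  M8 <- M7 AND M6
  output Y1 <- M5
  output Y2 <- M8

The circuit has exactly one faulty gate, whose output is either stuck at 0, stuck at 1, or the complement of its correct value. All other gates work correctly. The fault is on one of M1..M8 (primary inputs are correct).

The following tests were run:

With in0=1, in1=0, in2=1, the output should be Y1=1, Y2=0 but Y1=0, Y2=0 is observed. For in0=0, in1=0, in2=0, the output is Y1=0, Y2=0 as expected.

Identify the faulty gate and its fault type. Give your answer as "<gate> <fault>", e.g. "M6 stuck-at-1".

M5 stuck-at-0

Fault-free values for test 1 (in0=1, in1=0, in2=1): M1=1, M2=1, M3=0, M4=0, M5=1, M6=0, M7=1, M8=0, giving Y1=1, Y2=0. Observed Y1=0, Y2=0.
Test 1: faults giving observed Y1=0, Y2=0 are {M5 stuck-at-0, M5 inverted output}.
Test 2 (in0=0, in1=0, in2=0): fault-free M1=0, M2=0, M3=1, M4=0, M5=0, M6=1, M7=0, M8=0 → Y1=0, Y2=0; observed Y1=0, Y2=0. Eliminates M5 inverted output.
Only M5 stuck-at-0 is consistent with every test.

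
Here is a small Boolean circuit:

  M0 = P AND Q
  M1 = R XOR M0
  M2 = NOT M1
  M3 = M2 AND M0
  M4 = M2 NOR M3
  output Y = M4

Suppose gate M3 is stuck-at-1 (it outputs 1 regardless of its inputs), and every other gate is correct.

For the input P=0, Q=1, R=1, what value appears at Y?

0

Propagate with M3 forced: M0=0, M1=1, M2=0, M3=1 [stuck-at-1], M4=0.
So Y = 0. (Without the fault it would be 1.)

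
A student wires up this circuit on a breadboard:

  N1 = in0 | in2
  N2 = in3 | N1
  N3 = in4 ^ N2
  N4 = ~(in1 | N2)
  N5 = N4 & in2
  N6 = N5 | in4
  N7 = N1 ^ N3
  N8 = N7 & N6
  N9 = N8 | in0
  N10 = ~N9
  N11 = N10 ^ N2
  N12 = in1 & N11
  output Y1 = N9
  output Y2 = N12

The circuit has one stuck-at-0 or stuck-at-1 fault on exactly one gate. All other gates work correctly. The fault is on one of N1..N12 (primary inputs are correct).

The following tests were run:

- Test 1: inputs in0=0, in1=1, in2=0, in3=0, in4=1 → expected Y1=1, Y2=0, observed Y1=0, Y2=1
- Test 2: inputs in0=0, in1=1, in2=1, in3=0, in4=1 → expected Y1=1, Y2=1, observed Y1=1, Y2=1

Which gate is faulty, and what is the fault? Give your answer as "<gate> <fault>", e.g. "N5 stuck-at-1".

N3 stuck-at-0

Fault-free values for test 1 (in0=0, in1=1, in2=0, in3=0, in4=1): N1=0, N2=0, N3=1, N4=0, N5=0, N6=1, N7=1, N8=1, N9=1, N10=0, N11=0, N12=0, giving Y1=1, Y2=0. Observed Y1=0, Y2=1.
Test 1: faults giving observed Y1=0, Y2=1 are {N3 stuck-at-0, N6 stuck-at-0, N7 stuck-at-0, N8 stuck-at-0, N9 stuck-at-0}.
Test 2 (in0=0, in1=1, in2=1, in3=0, in4=1): fault-free N1=1, N2=1, N3=0, N4=0, N5=0, N6=1, N7=1, N8=1, N9=1, N10=0, N11=1, N12=1 → Y1=1, Y2=1; observed Y1=1, Y2=1. Eliminates N6 stuck-at-0, N7 stuck-at-0, N8 stuck-at-0, N9 stuck-at-0.
Only N3 stuck-at-0 is consistent with every test.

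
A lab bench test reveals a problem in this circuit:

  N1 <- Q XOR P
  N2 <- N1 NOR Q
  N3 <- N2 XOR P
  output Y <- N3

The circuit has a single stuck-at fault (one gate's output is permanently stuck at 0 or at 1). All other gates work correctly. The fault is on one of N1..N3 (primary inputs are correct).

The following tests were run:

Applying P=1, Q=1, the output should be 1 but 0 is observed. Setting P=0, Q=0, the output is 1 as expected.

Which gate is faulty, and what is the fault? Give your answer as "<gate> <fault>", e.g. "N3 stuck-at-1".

Fault-free values for test 1 (P=1, Q=1): N1=0, N2=0, N3=1, giving Y=1. Observed 0.
Test 1: faults giving observed 0 are {N2 stuck-at-1, N3 stuck-at-0}.
Test 2 (P=0, Q=0): fault-free N1=0, N2=1, N3=1 → 1; observed 1. Eliminates N3 stuck-at-0.
Only N2 stuck-at-1 is consistent with every test.

N2 stuck-at-1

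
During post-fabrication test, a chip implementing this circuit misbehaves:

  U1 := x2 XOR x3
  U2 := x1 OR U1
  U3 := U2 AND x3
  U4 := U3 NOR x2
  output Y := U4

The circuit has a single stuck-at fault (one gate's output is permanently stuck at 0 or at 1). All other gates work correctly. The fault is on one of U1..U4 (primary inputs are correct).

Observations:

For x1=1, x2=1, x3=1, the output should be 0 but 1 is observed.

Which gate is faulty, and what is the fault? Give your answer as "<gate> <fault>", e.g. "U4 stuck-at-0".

U4 stuck-at-1

Fault-free values for test 1 (x1=1, x2=1, x3=1): U1=0, U2=1, U3=1, U4=0, giving Y=0. Observed 1.
Test 1: faults giving observed 1 are {U4 stuck-at-1}.
Only U4 stuck-at-1 is consistent with every test.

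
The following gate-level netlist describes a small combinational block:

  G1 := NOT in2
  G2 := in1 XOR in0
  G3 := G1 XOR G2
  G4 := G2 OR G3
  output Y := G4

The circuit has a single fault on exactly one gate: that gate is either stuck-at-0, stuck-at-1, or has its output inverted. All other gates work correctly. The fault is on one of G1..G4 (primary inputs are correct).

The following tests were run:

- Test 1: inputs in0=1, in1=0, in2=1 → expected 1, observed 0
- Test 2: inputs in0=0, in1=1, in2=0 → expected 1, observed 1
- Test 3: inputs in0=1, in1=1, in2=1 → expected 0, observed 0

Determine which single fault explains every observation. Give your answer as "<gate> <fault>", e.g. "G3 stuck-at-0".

Fault-free values for test 1 (in0=1, in1=0, in2=1): G1=0, G2=1, G3=1, G4=1, giving Y=1. Observed 0.
Test 1: faults giving observed 0 are {G2 stuck-at-0, G2 inverted output, G4 stuck-at-0, G4 inverted output}.
Test 2 (in0=0, in1=1, in2=0): fault-free G1=1, G2=1, G3=0, G4=1 → 1; observed 1. Eliminates G4 stuck-at-0, G4 inverted output.
Test 3 (in0=1, in1=1, in2=1): fault-free G1=0, G2=0, G3=0, G4=0 → 0; observed 0. Eliminates G2 inverted output.
Only G2 stuck-at-0 is consistent with every test.

G2 stuck-at-0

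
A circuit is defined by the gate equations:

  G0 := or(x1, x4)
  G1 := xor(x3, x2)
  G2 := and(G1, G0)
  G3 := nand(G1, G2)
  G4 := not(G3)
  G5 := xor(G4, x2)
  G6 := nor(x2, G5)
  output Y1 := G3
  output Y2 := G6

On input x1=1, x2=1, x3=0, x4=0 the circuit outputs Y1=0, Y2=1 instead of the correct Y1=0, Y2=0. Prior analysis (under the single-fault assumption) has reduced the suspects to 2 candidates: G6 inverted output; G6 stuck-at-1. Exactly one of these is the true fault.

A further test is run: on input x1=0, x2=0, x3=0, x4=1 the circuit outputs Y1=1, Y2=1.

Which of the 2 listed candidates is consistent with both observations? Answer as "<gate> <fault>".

Evaluate each candidate on input x1=0, x2=0, x3=0, x4=1:
  G6 inverted output: G0=1, G1=0, G2=0, G3=1, G4=0, G5=0, G6=0 [inverted output] → Y1=1, Y2=0 — eliminated
  G6 stuck-at-1: G0=1, G1=0, G2=0, G3=1, G4=0, G5=0, G6=1 [stuck-at-1] → Y1=1, Y2=1 — matches
Only G6 stuck-at-1 reproduces the observed Y1=1, Y2=1.

G6 stuck-at-1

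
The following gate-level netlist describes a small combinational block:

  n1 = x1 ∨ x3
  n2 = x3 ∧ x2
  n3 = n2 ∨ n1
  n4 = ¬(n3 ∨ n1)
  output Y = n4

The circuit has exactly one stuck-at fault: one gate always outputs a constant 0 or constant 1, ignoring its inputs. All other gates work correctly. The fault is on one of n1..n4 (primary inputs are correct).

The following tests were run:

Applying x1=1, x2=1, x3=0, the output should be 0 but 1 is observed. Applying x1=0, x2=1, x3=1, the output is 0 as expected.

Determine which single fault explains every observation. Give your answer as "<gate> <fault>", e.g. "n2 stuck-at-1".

Fault-free values for test 1 (x1=1, x2=1, x3=0): n1=1, n2=0, n3=1, n4=0, giving Y=0. Observed 1.
Test 1: faults giving observed 1 are {n1 stuck-at-0, n4 stuck-at-1}.
Test 2 (x1=0, x2=1, x3=1): fault-free n1=1, n2=1, n3=1, n4=0 → 0; observed 0. Eliminates n4 stuck-at-1.
Only n1 stuck-at-0 is consistent with every test.

n1 stuck-at-0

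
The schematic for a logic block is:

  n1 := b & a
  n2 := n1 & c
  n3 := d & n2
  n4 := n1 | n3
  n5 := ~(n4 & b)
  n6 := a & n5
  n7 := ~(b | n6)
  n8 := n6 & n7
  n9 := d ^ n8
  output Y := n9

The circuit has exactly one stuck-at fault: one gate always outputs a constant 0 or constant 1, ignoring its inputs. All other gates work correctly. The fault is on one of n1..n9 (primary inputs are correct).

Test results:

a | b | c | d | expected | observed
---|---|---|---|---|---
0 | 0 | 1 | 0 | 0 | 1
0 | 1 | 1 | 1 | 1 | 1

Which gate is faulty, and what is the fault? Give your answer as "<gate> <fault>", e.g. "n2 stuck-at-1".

Fault-free values for test 1 (a=0, b=0, c=1, d=0): n1=0, n2=0, n3=0, n4=0, n5=1, n6=0, n7=1, n8=0, n9=0, giving Y=0. Observed 1.
Test 1: faults giving observed 1 are {n8 stuck-at-1, n9 stuck-at-1}.
Test 2 (a=0, b=1, c=1, d=1): fault-free n1=0, n2=0, n3=0, n4=0, n5=1, n6=0, n7=0, n8=0, n9=1 → 1; observed 1. Eliminates n8 stuck-at-1.
Only n9 stuck-at-1 is consistent with every test.

n9 stuck-at-1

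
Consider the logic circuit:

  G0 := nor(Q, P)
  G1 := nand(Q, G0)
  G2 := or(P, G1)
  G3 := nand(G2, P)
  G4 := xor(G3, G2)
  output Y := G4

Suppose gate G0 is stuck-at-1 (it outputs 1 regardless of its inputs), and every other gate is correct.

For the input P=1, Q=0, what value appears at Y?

1

Propagate with G0 forced: G0=1 [stuck-at-1], G1=1, G2=1, G3=0, G4=1.
So Y = 1. (Same as the fault-free value — the fault is masked on this input.)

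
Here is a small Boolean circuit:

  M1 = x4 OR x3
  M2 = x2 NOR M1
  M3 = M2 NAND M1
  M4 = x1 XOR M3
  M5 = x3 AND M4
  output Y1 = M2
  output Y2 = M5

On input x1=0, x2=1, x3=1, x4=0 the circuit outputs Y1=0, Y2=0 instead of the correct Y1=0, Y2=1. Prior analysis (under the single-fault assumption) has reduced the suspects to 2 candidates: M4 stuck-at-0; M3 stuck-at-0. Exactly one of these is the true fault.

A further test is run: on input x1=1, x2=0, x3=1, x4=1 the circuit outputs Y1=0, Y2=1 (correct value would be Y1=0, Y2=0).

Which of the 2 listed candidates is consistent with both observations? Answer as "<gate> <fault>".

Evaluate each candidate on input x1=1, x2=0, x3=1, x4=1:
  M4 stuck-at-0: M1=1, M2=0, M3=1, M4=0 [stuck-at-0], M5=0 → Y1=0, Y2=0 — eliminated
  M3 stuck-at-0: M1=1, M2=0, M3=0 [stuck-at-0], M4=1, M5=1 → Y1=0, Y2=1 — matches
Only M3 stuck-at-0 reproduces the observed Y1=0, Y2=1.

M3 stuck-at-0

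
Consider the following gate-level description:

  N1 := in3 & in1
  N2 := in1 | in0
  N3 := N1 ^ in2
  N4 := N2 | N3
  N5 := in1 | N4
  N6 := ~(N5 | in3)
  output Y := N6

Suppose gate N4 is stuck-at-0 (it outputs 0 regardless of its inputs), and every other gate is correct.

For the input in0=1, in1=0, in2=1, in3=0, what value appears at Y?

1

Propagate with N4 forced: N1=0, N2=1, N3=1, N4=0 [stuck-at-0], N5=0, N6=1.
So Y = 1. (Without the fault it would be 0.)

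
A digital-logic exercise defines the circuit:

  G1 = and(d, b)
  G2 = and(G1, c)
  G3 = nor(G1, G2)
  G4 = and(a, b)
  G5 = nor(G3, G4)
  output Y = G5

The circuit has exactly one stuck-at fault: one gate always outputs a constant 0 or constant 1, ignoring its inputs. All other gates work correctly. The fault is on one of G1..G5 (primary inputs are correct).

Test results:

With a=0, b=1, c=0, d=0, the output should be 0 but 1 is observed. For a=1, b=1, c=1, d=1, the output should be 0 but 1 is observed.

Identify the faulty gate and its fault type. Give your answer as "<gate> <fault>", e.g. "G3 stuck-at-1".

G5 stuck-at-1

Fault-free values for test 1 (a=0, b=1, c=0, d=0): G1=0, G2=0, G3=1, G4=0, G5=0, giving Y=0. Observed 1.
Test 1: faults giving observed 1 are {G1 stuck-at-1, G2 stuck-at-1, G3 stuck-at-0, G5 stuck-at-1}.
Test 2 (a=1, b=1, c=1, d=1): fault-free G1=1, G2=1, G3=0, G4=1, G5=0 → 0; observed 1. Eliminates G1 stuck-at-1, G2 stuck-at-1, G3 stuck-at-0.
Only G5 stuck-at-1 is consistent with every test.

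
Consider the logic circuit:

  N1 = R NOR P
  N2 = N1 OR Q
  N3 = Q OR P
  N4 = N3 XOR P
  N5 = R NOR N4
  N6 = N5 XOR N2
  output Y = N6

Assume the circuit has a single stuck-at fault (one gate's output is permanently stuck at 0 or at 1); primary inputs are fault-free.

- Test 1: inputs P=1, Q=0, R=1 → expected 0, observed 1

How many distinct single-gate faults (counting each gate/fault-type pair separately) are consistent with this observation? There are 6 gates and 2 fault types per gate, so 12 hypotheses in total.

Fault-free: N1=0, N2=0, N3=1, N4=0, N5=0, N6=0 → 0. Observed 1.
  N1 stuck-at-0: output 0 ✗
  N1 stuck-at-1: output 1 ✓
  N2 stuck-at-0: output 0 ✗
  N2 stuck-at-1: output 1 ✓
  N3 stuck-at-0: output 0 ✗
  N3 stuck-at-1: output 0 ✗
  N4 stuck-at-0: output 0 ✗
  N4 stuck-at-1: output 0 ✗
  N5 stuck-at-0: output 0 ✗
  N5 stuck-at-1: output 1 ✓
  N6 stuck-at-0: output 0 ✗
  N6 stuck-at-1: output 1 ✓
Consistent faults: {N1 stuck-at-1, N2 stuck-at-1, N5 stuck-at-1, N6 stuck-at-1} — 4 in all.

4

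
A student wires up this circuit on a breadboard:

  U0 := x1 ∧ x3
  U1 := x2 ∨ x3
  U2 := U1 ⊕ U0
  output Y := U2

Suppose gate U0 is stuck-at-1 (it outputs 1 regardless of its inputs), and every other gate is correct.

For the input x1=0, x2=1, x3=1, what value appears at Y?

0

Propagate with U0 forced: U0=1 [stuck-at-1], U1=1, U2=0.
So Y = 0. (Without the fault it would be 1.)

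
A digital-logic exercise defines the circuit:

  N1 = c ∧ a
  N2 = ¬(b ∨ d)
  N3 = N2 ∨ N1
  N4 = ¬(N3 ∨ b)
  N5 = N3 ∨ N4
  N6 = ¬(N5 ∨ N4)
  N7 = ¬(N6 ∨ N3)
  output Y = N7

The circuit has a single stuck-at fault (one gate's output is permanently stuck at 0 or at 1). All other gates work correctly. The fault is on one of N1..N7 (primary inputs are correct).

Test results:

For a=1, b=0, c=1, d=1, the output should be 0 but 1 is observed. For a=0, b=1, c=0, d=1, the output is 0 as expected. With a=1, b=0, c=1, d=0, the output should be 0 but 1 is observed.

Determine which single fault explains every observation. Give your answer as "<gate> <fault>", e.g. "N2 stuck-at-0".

Fault-free values for test 1 (a=1, b=0, c=1, d=1): N1=1, N2=0, N3=1, N4=0, N5=1, N6=0, N7=0, giving Y=0. Observed 1.
Test 1: faults giving observed 1 are {N1 stuck-at-0, N3 stuck-at-0, N7 stuck-at-1}.
Test 2 (a=0, b=1, c=0, d=1): fault-free N1=0, N2=0, N3=0, N4=0, N5=0, N6=1, N7=0 → 0; observed 0. Eliminates N7 stuck-at-1.
Test 3 (a=1, b=0, c=1, d=0): fault-free N1=1, N2=1, N3=1, N4=0, N5=1, N6=0, N7=0 → 0; observed 1. Eliminates N1 stuck-at-0.
Only N3 stuck-at-0 is consistent with every test.

N3 stuck-at-0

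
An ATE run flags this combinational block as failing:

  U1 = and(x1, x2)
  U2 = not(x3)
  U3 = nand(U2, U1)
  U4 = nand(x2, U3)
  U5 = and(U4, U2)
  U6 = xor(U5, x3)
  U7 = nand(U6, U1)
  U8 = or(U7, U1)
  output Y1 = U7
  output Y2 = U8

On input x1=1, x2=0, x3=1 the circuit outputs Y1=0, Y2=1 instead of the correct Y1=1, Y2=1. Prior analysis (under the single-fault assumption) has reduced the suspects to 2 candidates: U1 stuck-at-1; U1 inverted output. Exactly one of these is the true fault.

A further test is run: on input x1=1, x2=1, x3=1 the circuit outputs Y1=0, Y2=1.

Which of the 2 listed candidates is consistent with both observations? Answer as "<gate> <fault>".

U1 stuck-at-1

Evaluate each candidate on input x1=1, x2=1, x3=1:
  U1 stuck-at-1: U1=1 [stuck-at-1], U2=0, U3=1, U4=0, U5=0, U6=1, U7=0, U8=1 → Y1=0, Y2=1 — matches
  U1 inverted output: U1=0 [inverted output], U2=0, U3=1, U4=0, U5=0, U6=1, U7=1, U8=1 → Y1=1, Y2=1 — eliminated
Only U1 stuck-at-1 reproduces the observed Y1=0, Y2=1.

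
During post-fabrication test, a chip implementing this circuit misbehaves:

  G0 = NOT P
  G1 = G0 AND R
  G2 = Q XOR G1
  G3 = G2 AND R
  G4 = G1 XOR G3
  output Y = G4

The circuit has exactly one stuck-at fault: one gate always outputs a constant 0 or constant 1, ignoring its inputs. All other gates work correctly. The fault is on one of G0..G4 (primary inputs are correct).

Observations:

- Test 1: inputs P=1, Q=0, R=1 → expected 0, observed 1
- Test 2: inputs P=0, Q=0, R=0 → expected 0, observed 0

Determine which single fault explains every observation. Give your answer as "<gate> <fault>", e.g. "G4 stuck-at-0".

Fault-free values for test 1 (P=1, Q=0, R=1): G0=0, G1=0, G2=0, G3=0, G4=0, giving Y=0. Observed 1.
Test 1: faults giving observed 1 are {G2 stuck-at-1, G3 stuck-at-1, G4 stuck-at-1}.
Test 2 (P=0, Q=0, R=0): fault-free G0=1, G1=0, G2=0, G3=0, G4=0 → 0; observed 0. Eliminates G3 stuck-at-1, G4 stuck-at-1.
Only G2 stuck-at-1 is consistent with every test.

G2 stuck-at-1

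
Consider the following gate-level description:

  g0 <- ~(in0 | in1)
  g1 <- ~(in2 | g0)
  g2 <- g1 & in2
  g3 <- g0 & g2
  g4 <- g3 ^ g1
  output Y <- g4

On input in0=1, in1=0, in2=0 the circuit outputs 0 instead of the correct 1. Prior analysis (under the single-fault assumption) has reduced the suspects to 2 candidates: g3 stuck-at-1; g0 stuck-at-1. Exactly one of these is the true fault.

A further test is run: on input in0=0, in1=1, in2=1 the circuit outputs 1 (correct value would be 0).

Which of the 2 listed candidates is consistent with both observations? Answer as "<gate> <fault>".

Evaluate each candidate on input in0=0, in1=1, in2=1:
  g3 stuck-at-1: g0=0, g1=0, g2=0, g3=1 [stuck-at-1], g4=1 → 1 — matches
  g0 stuck-at-1: g0=1 [stuck-at-1], g1=0, g2=0, g3=0, g4=0 → 0 — eliminated
Only g3 stuck-at-1 reproduces the observed 1.

g3 stuck-at-1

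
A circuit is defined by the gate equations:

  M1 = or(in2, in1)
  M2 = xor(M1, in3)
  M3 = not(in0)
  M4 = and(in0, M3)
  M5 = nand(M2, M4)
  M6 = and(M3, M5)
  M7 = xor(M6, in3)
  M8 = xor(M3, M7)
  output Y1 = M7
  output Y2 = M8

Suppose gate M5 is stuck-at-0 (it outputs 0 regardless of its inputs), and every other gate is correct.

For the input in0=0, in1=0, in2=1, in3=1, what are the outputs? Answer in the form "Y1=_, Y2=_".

Propagate with M5 forced: M1=1, M2=0, M3=1, M4=0, M5=0 [stuck-at-0], M6=0, M7=1, M8=0.
So the outputs are Y1=1, Y2=0. (Without the fault they would be Y1=0, Y2=1.)

Y1=1, Y2=0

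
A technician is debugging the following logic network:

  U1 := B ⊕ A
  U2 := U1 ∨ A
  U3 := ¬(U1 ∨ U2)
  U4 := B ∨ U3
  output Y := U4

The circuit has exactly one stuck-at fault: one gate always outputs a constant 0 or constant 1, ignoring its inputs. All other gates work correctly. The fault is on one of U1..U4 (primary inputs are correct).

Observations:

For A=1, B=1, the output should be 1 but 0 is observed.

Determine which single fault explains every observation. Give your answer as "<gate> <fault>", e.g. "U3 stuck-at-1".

U4 stuck-at-0

Fault-free values for test 1 (A=1, B=1): U1=0, U2=1, U3=0, U4=1, giving Y=1. Observed 0.
Test 1: faults giving observed 0 are {U4 stuck-at-0}.
Only U4 stuck-at-0 is consistent with every test.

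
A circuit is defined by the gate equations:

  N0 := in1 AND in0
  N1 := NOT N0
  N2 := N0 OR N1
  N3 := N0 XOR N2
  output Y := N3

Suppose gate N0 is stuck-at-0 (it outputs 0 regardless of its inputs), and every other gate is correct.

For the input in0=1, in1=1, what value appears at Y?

Propagate with N0 forced: N0=0 [stuck-at-0], N1=1, N2=1, N3=1.
So Y = 1. (Without the fault it would be 0.)

1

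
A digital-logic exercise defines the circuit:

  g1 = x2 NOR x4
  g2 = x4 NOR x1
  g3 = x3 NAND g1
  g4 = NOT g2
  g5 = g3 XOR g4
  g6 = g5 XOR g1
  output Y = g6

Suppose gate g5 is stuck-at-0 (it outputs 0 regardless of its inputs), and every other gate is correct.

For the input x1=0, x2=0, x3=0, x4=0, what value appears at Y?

Propagate with g5 forced: g1=1, g2=1, g3=1, g4=0, g5=0 [stuck-at-0], g6=1.
So Y = 1. (Without the fault it would be 0.)

1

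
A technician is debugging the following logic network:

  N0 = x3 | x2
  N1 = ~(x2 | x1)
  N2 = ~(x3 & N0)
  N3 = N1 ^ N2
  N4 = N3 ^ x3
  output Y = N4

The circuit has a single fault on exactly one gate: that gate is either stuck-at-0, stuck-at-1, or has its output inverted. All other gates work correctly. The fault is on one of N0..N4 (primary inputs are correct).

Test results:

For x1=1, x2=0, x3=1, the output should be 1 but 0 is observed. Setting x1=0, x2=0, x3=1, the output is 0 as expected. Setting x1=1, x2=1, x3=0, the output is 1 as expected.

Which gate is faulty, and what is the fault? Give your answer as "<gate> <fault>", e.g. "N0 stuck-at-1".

Fault-free values for test 1 (x1=1, x2=0, x3=1): N0=1, N1=0, N2=0, N3=0, N4=1, giving Y=1. Observed 0.
Test 1: faults giving observed 0 are {N0 stuck-at-0, N0 inverted output, N1 stuck-at-1, N1 inverted output, N2 stuck-at-1, N2 inverted output, N3 stuck-at-1, N3 inverted output, N4 stuck-at-0, N4 inverted output}.
Test 2 (x1=0, x2=0, x3=1): fault-free N0=1, N1=1, N2=0, N3=1, N4=0 → 0; observed 0. Eliminates N0 stuck-at-0, N0 inverted output, N1 inverted output, N2 stuck-at-1, N2 inverted output, N3 inverted output, N4 inverted output.
Test 3 (x1=1, x2=1, x3=0): fault-free N0=1, N1=0, N2=1, N3=1, N4=1 → 1; observed 1. Eliminates N1 stuck-at-1, N4 stuck-at-0.
Only N3 stuck-at-1 is consistent with every test.

N3 stuck-at-1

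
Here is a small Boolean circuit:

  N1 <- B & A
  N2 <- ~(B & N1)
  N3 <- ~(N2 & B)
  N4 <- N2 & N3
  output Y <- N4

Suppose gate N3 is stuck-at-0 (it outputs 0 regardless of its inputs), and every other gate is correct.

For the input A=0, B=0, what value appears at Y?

0

Propagate with N3 forced: N1=0, N2=1, N3=0 [stuck-at-0], N4=0.
So Y = 0. (Without the fault it would be 1.)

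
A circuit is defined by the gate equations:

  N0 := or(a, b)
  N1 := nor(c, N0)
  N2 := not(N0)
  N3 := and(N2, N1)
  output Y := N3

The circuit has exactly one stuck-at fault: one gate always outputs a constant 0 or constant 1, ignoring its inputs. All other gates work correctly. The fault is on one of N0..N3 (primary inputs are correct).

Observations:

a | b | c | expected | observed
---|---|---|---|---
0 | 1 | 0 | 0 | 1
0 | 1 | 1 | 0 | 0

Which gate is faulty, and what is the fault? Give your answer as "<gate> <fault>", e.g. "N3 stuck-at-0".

Fault-free values for test 1 (a=0, b=1, c=0): N0=1, N1=0, N2=0, N3=0, giving Y=0. Observed 1.
Test 1: faults giving observed 1 are {N0 stuck-at-0, N3 stuck-at-1}.
Test 2 (a=0, b=1, c=1): fault-free N0=1, N1=0, N2=0, N3=0 → 0; observed 0. Eliminates N3 stuck-at-1.
Only N0 stuck-at-0 is consistent with every test.

N0 stuck-at-0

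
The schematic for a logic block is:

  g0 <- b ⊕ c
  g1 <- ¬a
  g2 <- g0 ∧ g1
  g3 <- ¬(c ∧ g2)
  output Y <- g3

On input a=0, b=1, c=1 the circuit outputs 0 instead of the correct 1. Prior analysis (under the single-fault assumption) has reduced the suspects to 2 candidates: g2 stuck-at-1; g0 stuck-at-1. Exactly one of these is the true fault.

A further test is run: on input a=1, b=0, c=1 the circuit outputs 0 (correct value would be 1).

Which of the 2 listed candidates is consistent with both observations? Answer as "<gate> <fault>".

g2 stuck-at-1

Evaluate each candidate on input a=1, b=0, c=1:
  g2 stuck-at-1: g0=1, g1=0, g2=1 [stuck-at-1], g3=0 → 0 — matches
  g0 stuck-at-1: g0=1 [stuck-at-1], g1=0, g2=0, g3=1 → 1 — eliminated
Only g2 stuck-at-1 reproduces the observed 0.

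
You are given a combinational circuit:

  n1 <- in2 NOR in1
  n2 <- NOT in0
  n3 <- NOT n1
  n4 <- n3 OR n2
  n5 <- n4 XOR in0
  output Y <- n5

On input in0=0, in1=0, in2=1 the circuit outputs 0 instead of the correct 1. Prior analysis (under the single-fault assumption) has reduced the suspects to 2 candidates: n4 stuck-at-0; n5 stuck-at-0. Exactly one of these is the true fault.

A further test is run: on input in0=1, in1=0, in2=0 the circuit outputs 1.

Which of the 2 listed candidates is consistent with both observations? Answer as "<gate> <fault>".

n4 stuck-at-0

Evaluate each candidate on input in0=1, in1=0, in2=0:
  n4 stuck-at-0: n1=1, n2=0, n3=0, n4=0 [stuck-at-0], n5=1 → 1 — matches
  n5 stuck-at-0: n1=1, n2=0, n3=0, n4=0, n5=0 [stuck-at-0] → 0 — eliminated
Only n4 stuck-at-0 reproduces the observed 1.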